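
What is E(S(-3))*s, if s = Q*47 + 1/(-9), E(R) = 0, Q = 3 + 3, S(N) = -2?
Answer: 0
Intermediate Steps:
Q = 6
s = 2537/9 (s = 6*47 + 1/(-9) = 282 - ⅑ = 2537/9 ≈ 281.89)
E(S(-3))*s = 0*(2537/9) = 0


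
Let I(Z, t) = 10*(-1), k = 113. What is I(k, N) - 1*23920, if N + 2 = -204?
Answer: -23930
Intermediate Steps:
N = -206 (N = -2 - 204 = -206)
I(Z, t) = -10
I(k, N) - 1*23920 = -10 - 1*23920 = -10 - 23920 = -23930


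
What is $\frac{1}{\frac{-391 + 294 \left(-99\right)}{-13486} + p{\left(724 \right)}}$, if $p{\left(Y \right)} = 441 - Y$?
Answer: $- \frac{13486}{3787041} \approx -0.0035611$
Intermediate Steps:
$\frac{1}{\frac{-391 + 294 \left(-99\right)}{-13486} + p{\left(724 \right)}} = \frac{1}{\frac{-391 + 294 \left(-99\right)}{-13486} + \left(441 - 724\right)} = \frac{1}{\left(-391 - 29106\right) \left(- \frac{1}{13486}\right) + \left(441 - 724\right)} = \frac{1}{\left(-29497\right) \left(- \frac{1}{13486}\right) - 283} = \frac{1}{\frac{29497}{13486} - 283} = \frac{1}{- \frac{3787041}{13486}} = - \frac{13486}{3787041}$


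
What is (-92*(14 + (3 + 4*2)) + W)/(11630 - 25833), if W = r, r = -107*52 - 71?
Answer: 7935/14203 ≈ 0.55868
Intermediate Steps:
r = -5635 (r = -5564 - 71 = -5635)
W = -5635
(-92*(14 + (3 + 4*2)) + W)/(11630 - 25833) = (-92*(14 + (3 + 4*2)) - 5635)/(11630 - 25833) = (-92*(14 + (3 + 8)) - 5635)/(-14203) = (-92*(14 + 11) - 5635)*(-1/14203) = (-92*25 - 5635)*(-1/14203) = (-2300 - 5635)*(-1/14203) = -7935*(-1/14203) = 7935/14203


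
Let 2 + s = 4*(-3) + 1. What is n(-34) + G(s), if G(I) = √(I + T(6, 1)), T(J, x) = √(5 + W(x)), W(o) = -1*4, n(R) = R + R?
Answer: -68 + 2*I*√3 ≈ -68.0 + 3.4641*I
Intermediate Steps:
n(R) = 2*R
W(o) = -4
T(J, x) = 1 (T(J, x) = √(5 - 4) = √1 = 1)
s = -13 (s = -2 + (4*(-3) + 1) = -2 + (-12 + 1) = -2 - 11 = -13)
G(I) = √(1 + I) (G(I) = √(I + 1) = √(1 + I))
n(-34) + G(s) = 2*(-34) + √(1 - 13) = -68 + √(-12) = -68 + 2*I*√3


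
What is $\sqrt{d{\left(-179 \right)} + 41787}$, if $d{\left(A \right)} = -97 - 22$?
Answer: $2 \sqrt{10417} \approx 204.13$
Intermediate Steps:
$d{\left(A \right)} = -119$ ($d{\left(A \right)} = -97 - 22 = -119$)
$\sqrt{d{\left(-179 \right)} + 41787} = \sqrt{-119 + 41787} = \sqrt{41668} = 2 \sqrt{10417}$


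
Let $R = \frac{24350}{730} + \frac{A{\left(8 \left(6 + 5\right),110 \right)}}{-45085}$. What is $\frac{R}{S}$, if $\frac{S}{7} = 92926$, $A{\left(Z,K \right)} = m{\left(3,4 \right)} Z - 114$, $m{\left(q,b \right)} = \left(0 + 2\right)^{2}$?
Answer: $\frac{109764601}{2140869610810} \approx 5.1271 \cdot 10^{-5}$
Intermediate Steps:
$m{\left(q,b \right)} = 4$ ($m{\left(q,b \right)} = 2^{2} = 4$)
$A{\left(Z,K \right)} = -114 + 4 Z$ ($A{\left(Z,K \right)} = 4 Z - 114 = -114 + 4 Z$)
$S = 650482$ ($S = 7 \cdot 92926 = 650482$)
$R = \frac{109764601}{3291205}$ ($R = \frac{24350}{730} + \frac{-114 + 4 \cdot 8 \left(6 + 5\right)}{-45085} = 24350 \cdot \frac{1}{730} + \left(-114 + 4 \cdot 8 \cdot 11\right) \left(- \frac{1}{45085}\right) = \frac{2435}{73} + \left(-114 + 4 \cdot 88\right) \left(- \frac{1}{45085}\right) = \frac{2435}{73} + \left(-114 + 352\right) \left(- \frac{1}{45085}\right) = \frac{2435}{73} + 238 \left(- \frac{1}{45085}\right) = \frac{2435}{73} - \frac{238}{45085} = \frac{109764601}{3291205} \approx 33.351$)
$\frac{R}{S} = \frac{109764601}{3291205 \cdot 650482} = \frac{109764601}{3291205} \cdot \frac{1}{650482} = \frac{109764601}{2140869610810}$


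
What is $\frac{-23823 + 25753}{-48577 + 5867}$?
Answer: $- \frac{193}{4271} \approx -0.045188$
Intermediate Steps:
$\frac{-23823 + 25753}{-48577 + 5867} = \frac{1930}{-42710} = 1930 \left(- \frac{1}{42710}\right) = - \frac{193}{4271}$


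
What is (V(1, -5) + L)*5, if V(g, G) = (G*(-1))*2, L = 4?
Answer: 70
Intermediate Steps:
V(g, G) = -2*G (V(g, G) = -G*2 = -2*G)
(V(1, -5) + L)*5 = (-2*(-5) + 4)*5 = (10 + 4)*5 = 14*5 = 70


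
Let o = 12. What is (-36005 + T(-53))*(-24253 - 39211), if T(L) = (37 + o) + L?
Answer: 2285275176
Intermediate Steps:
T(L) = 49 + L (T(L) = (37 + 12) + L = 49 + L)
(-36005 + T(-53))*(-24253 - 39211) = (-36005 + (49 - 53))*(-24253 - 39211) = (-36005 - 4)*(-63464) = -36009*(-63464) = 2285275176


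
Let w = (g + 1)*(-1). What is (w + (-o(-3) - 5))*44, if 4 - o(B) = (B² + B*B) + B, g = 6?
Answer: -44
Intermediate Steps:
o(B) = 4 - B - 2*B² (o(B) = 4 - ((B² + B*B) + B) = 4 - ((B² + B²) + B) = 4 - (2*B² + B) = 4 - (B + 2*B²) = 4 + (-B - 2*B²) = 4 - B - 2*B²)
w = -7 (w = (6 + 1)*(-1) = 7*(-1) = -7)
(w + (-o(-3) - 5))*44 = (-7 + (-(4 - 1*(-3) - 2*(-3)²) - 5))*44 = (-7 + (-(4 + 3 - 2*9) - 5))*44 = (-7 + (-(4 + 3 - 18) - 5))*44 = (-7 + (-1*(-11) - 5))*44 = (-7 + (11 - 5))*44 = (-7 + 6)*44 = -1*44 = -44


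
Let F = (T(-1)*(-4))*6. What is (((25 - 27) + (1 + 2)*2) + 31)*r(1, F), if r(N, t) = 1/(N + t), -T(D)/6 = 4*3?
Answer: 5/247 ≈ 0.020243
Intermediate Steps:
T(D) = -72 (T(D) = -24*3 = -6*12 = -72)
F = 1728 (F = -72*(-4)*6 = 288*6 = 1728)
(((25 - 27) + (1 + 2)*2) + 31)*r(1, F) = (((25 - 27) + (1 + 2)*2) + 31)/(1 + 1728) = ((-2 + 3*2) + 31)/1729 = ((-2 + 6) + 31)*(1/1729) = (4 + 31)*(1/1729) = 35*(1/1729) = 5/247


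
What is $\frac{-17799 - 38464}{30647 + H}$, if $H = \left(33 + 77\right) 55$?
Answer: $- \frac{56263}{36697} \approx -1.5332$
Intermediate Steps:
$H = 6050$ ($H = 110 \cdot 55 = 6050$)
$\frac{-17799 - 38464}{30647 + H} = \frac{-17799 - 38464}{30647 + 6050} = - \frac{56263}{36697}$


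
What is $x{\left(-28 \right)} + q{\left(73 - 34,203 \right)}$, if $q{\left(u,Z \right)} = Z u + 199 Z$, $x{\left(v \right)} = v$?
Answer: $48286$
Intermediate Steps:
$q{\left(u,Z \right)} = 199 Z + Z u$
$x{\left(-28 \right)} + q{\left(73 - 34,203 \right)} = -28 + 203 \left(199 + \left(73 - 34\right)\right) = -28 + 203 \left(199 + 39\right) = -28 + 203 \cdot 238 = -28 + 48314 = 48286$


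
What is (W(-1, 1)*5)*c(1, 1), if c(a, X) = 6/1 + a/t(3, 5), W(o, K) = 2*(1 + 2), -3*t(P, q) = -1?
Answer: 270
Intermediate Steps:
t(P, q) = ⅓ (t(P, q) = -⅓*(-1) = ⅓)
W(o, K) = 6 (W(o, K) = 2*3 = 6)
c(a, X) = 6 + 3*a (c(a, X) = 6/1 + a/(⅓) = 6*1 + a*3 = 6 + 3*a)
(W(-1, 1)*5)*c(1, 1) = (6*5)*(6 + 3*1) = 30*(6 + 3) = 30*9 = 270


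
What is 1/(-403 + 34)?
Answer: -1/369 ≈ -0.0027100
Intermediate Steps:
1/(-403 + 34) = 1/(-369) = -1/369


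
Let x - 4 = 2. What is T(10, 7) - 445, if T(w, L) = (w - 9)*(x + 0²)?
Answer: -439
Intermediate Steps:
x = 6 (x = 4 + 2 = 6)
T(w, L) = -54 + 6*w (T(w, L) = (w - 9)*(6 + 0²) = (-9 + w)*(6 + 0) = (-9 + w)*6 = -54 + 6*w)
T(10, 7) - 445 = (-54 + 6*10) - 445 = (-54 + 60) - 445 = 6 - 445 = -439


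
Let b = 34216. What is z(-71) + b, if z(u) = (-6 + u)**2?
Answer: 40145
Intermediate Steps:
z(-71) + b = (-6 - 71)**2 + 34216 = (-77)**2 + 34216 = 5929 + 34216 = 40145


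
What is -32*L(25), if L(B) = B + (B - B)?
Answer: -800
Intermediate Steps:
L(B) = B (L(B) = B + 0 = B)
-32*L(25) = -32*25 = -800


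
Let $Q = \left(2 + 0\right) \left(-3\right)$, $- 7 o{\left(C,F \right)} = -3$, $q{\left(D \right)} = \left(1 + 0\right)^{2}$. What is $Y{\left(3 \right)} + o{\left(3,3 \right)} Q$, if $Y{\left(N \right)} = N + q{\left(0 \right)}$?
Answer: $\frac{10}{7} \approx 1.4286$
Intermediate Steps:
$q{\left(D \right)} = 1$ ($q{\left(D \right)} = 1^{2} = 1$)
$o{\left(C,F \right)} = \frac{3}{7}$ ($o{\left(C,F \right)} = \left(- \frac{1}{7}\right) \left(-3\right) = \frac{3}{7}$)
$Y{\left(N \right)} = 1 + N$ ($Y{\left(N \right)} = N + 1 = 1 + N$)
$Q = -6$ ($Q = 2 \left(-3\right) = -6$)
$Y{\left(3 \right)} + o{\left(3,3 \right)} Q = \left(1 + 3\right) + \frac{3}{7} \left(-6\right) = 4 - \frac{18}{7} = \frac{10}{7}$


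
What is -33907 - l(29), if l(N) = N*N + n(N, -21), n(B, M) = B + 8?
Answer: -34785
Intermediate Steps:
n(B, M) = 8 + B
l(N) = 8 + N + N² (l(N) = N*N + (8 + N) = N² + (8 + N) = 8 + N + N²)
-33907 - l(29) = -33907 - (8 + 29 + 29²) = -33907 - (8 + 29 + 841) = -33907 - 1*878 = -33907 - 878 = -34785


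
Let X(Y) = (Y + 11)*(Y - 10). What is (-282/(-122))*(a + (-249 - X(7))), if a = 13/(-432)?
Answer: -3959891/8784 ≈ -450.81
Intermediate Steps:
X(Y) = (-10 + Y)*(11 + Y) (X(Y) = (11 + Y)*(-10 + Y) = (-10 + Y)*(11 + Y))
a = -13/432 (a = 13*(-1/432) = -13/432 ≈ -0.030093)
(-282/(-122))*(a + (-249 - X(7))) = (-282/(-122))*(-13/432 + (-249 - (-110 + 7 + 7²))) = (-282*(-1/122))*(-13/432 + (-249 - (-110 + 7 + 49))) = 141*(-13/432 + (-249 - 1*(-54)))/61 = 141*(-13/432 + (-249 + 54))/61 = 141*(-13/432 - 195)/61 = (141/61)*(-84253/432) = -3959891/8784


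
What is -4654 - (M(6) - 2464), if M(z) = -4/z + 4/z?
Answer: -2190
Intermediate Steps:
M(z) = 0
-4654 - (M(6) - 2464) = -4654 - (0 - 2464) = -4654 - 1*(-2464) = -4654 + 2464 = -2190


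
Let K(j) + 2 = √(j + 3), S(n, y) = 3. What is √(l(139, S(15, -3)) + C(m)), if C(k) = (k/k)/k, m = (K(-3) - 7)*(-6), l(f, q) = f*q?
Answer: √135114/18 ≈ 20.421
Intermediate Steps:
K(j) = -2 + √(3 + j) (K(j) = -2 + √(j + 3) = -2 + √(3 + j))
m = 54 (m = ((-2 + √(3 - 3)) - 7)*(-6) = ((-2 + √0) - 7)*(-6) = ((-2 + 0) - 7)*(-6) = (-2 - 7)*(-6) = -9*(-6) = 54)
C(k) = 1/k
√(l(139, S(15, -3)) + C(m)) = √(139*3 + 1/54) = √(417 + 1/54) = √(22519/54) = √135114/18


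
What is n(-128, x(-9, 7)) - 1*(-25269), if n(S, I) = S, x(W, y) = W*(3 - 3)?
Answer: 25141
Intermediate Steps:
x(W, y) = 0 (x(W, y) = W*0 = 0)
n(-128, x(-9, 7)) - 1*(-25269) = -128 - 1*(-25269) = -128 + 25269 = 25141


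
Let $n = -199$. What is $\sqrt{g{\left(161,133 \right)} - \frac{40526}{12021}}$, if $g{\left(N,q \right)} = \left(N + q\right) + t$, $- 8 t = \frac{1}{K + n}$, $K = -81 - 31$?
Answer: $\frac{49 \sqrt{27068796320190}}{14954124} \approx 17.048$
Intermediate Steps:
$K = -112$
$t = \frac{1}{2488}$ ($t = - \frac{1}{8 \left(-112 - 199\right)} = - \frac{1}{8 \left(-311\right)} = \left(- \frac{1}{8}\right) \left(- \frac{1}{311}\right) = \frac{1}{2488} \approx 0.00040193$)
$g{\left(N,q \right)} = \frac{1}{2488} + N + q$ ($g{\left(N,q \right)} = \left(N + q\right) + \frac{1}{2488} = \frac{1}{2488} + N + q$)
$\sqrt{g{\left(161,133 \right)} - \frac{40526}{12021}} = \sqrt{\left(\frac{1}{2488} + 161 + 133\right) - \frac{40526}{12021}} = \sqrt{\frac{731473}{2488} - \frac{40526}{12021}} = \sqrt{\frac{8692208245}{29908248}} = \frac{49 \sqrt{27068796320190}}{14954124}$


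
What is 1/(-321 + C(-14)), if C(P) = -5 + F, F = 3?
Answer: -1/323 ≈ -0.0030960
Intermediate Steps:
C(P) = -2 (C(P) = -5 + 3 = -2)
1/(-321 + C(-14)) = 1/(-321 - 2) = 1/(-323) = -1/323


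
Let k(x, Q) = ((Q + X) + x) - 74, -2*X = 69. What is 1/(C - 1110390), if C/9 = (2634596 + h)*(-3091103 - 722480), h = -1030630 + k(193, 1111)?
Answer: -2/110185501176561 ≈ -1.8151e-14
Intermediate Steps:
X = -69/2 (X = -½*69 = -69/2 ≈ -34.500)
k(x, Q) = -217/2 + Q + x (k(x, Q) = ((Q - 69/2) + x) - 74 = ((-69/2 + Q) + x) - 74 = (-69/2 + Q + x) - 74 = -217/2 + Q + x)
h = -2058869/2 (h = -1030630 + (-217/2 + 1111 + 193) = -1030630 + 2391/2 = -2058869/2 ≈ -1.0294e+6)
C = -110185498955781/2 (C = 9*((2634596 - 2058869/2)*(-3091103 - 722480)) = 9*((3210323/2)*(-3813583)) = 9*(-12242833217309/2) = -110185498955781/2 ≈ -5.5093e+13)
1/(C - 1110390) = 1/(-110185498955781/2 - 1110390) = 1/(-110185501176561/2) = -2/110185501176561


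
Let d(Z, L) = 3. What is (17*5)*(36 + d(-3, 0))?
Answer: 3315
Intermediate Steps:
(17*5)*(36 + d(-3, 0)) = (17*5)*(36 + 3) = 85*39 = 3315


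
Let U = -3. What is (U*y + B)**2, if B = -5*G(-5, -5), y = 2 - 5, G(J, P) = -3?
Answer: 576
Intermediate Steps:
y = -3
B = 15 (B = -5*(-3) = 15)
(U*y + B)**2 = (-3*(-3) + 15)**2 = (9 + 15)**2 = 24**2 = 576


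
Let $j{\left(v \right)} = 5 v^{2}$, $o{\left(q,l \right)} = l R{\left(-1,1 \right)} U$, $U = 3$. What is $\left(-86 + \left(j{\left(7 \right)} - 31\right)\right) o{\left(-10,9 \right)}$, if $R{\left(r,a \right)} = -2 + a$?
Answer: $-3456$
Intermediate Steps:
$o{\left(q,l \right)} = - 3 l$ ($o{\left(q,l \right)} = l \left(-2 + 1\right) 3 = l \left(-1\right) 3 = - l 3 = - 3 l$)
$\left(-86 + \left(j{\left(7 \right)} - 31\right)\right) o{\left(-10,9 \right)} = \left(-86 + \left(5 \cdot 7^{2} - 31\right)\right) \left(\left(-3\right) 9\right) = \left(-86 + \left(5 \cdot 49 - 31\right)\right) \left(-27\right) = \left(-86 + \left(245 - 31\right)\right) \left(-27\right) = \left(-86 + 214\right) \left(-27\right) = 128 \left(-27\right) = -3456$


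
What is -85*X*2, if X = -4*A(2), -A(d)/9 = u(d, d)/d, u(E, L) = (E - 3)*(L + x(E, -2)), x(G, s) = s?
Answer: 0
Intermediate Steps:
u(E, L) = (-3 + E)*(-2 + L) (u(E, L) = (E - 3)*(L - 2) = (-3 + E)*(-2 + L))
A(d) = -9*(6 + d² - 5*d)/d (A(d) = -9*(6 - 3*d - 2*d + d*d)/d = -9*(6 - 3*d - 2*d + d²)/d = -9*(6 + d² - 5*d)/d)
X = 0 (X = -4*(45 - 54/2 - 9*2) = -4*(45 - 54*½ - 18) = -4*(45 - 27 - 18) = -4*0 = 0)
-85*X*2 = -85*0*2 = 0*2 = 0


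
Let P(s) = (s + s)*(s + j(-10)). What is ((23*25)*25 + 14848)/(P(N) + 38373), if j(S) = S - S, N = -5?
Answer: 29223/38423 ≈ 0.76056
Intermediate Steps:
j(S) = 0
P(s) = 2*s² (P(s) = (s + s)*(s + 0) = (2*s)*s = 2*s²)
((23*25)*25 + 14848)/(P(N) + 38373) = ((23*25)*25 + 14848)/(2*(-5)² + 38373) = (575*25 + 14848)/(2*25 + 38373) = (14375 + 14848)/(50 + 38373) = 29223/38423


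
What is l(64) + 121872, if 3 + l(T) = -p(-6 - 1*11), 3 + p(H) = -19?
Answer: 121891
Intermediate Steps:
p(H) = -22 (p(H) = -3 - 19 = -22)
l(T) = 19 (l(T) = -3 - 1*(-22) = -3 + 22 = 19)
l(64) + 121872 = 19 + 121872 = 121891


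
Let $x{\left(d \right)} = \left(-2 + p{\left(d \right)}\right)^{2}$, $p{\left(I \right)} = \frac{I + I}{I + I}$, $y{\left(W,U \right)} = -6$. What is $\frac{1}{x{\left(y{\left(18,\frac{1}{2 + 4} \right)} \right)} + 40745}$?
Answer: $\frac{1}{40746} \approx 2.4542 \cdot 10^{-5}$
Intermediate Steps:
$p{\left(I \right)} = 1$ ($p{\left(I \right)} = \frac{2 I}{2 I} = 2 I \frac{1}{2 I} = 1$)
$x{\left(d \right)} = 1$ ($x{\left(d \right)} = \left(-2 + 1\right)^{2} = \left(-1\right)^{2} = 1$)
$\frac{1}{x{\left(y{\left(18,\frac{1}{2 + 4} \right)} \right)} + 40745} = \frac{1}{1 + 40745} = \frac{1}{40746}$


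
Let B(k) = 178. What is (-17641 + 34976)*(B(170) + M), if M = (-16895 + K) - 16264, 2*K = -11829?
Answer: -1348506985/2 ≈ -6.7425e+8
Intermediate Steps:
K = -11829/2 (K = (1/2)*(-11829) = -11829/2 ≈ -5914.5)
M = -78147/2 (M = (-16895 - 11829/2) - 16264 = -45619/2 - 16264 = -78147/2 ≈ -39074.)
(-17641 + 34976)*(B(170) + M) = (-17641 + 34976)*(178 - 78147/2) = 17335*(-77791/2) = -1348506985/2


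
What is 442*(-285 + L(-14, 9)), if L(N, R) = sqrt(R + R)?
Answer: -125970 + 1326*sqrt(2) ≈ -1.2409e+5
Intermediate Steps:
L(N, R) = sqrt(2)*sqrt(R) (L(N, R) = sqrt(2*R) = sqrt(2)*sqrt(R))
442*(-285 + L(-14, 9)) = 442*(-285 + sqrt(2)*sqrt(9)) = 442*(-285 + sqrt(2)*3) = 442*(-285 + 3*sqrt(2)) = -125970 + 1326*sqrt(2)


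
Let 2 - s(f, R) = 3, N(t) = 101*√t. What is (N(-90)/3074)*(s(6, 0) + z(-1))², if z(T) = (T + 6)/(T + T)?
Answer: 14847*I*√10/12296 ≈ 3.8183*I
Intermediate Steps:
s(f, R) = -1 (s(f, R) = 2 - 1*3 = 2 - 3 = -1)
z(T) = (6 + T)/(2*T) (z(T) = (6 + T)/((2*T)) = (6 + T)*(1/(2*T)) = (6 + T)/(2*T))
(N(-90)/3074)*(s(6, 0) + z(-1))² = ((101*√(-90))/3074)*(-1 + (½)*(6 - 1)/(-1))² = ((101*(3*I*√10))*(1/3074))*(-1 + (½)*(-1)*5)² = ((303*I*√10)*(1/3074))*(-1 - 5/2)² = (303*I*√10/3074)*(-7/2)² = (303*I*√10/3074)*(49/4) = 14847*I*√10/12296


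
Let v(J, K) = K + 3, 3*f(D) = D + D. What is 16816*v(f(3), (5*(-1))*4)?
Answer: -285872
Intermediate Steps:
f(D) = 2*D/3 (f(D) = (D + D)/3 = (2*D)/3 = 2*D/3)
v(J, K) = 3 + K
16816*v(f(3), (5*(-1))*4) = 16816*(3 + (5*(-1))*4) = 16816*(3 - 5*4) = 16816*(3 - 20) = 16816*(-17) = -285872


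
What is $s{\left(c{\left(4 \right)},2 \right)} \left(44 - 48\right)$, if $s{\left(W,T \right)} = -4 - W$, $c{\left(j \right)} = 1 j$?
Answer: $32$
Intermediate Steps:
$c{\left(j \right)} = j$
$s{\left(c{\left(4 \right)},2 \right)} \left(44 - 48\right) = \left(-4 - 4\right) \left(44 - 48\right) = \left(-4 - 4\right) \left(-4\right) = \left(-8\right) \left(-4\right) = 32$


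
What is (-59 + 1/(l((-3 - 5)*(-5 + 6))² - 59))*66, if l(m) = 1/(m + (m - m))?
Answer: -14704074/3775 ≈ -3895.1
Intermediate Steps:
l(m) = 1/m (l(m) = 1/(m + 0) = 1/m)
(-59 + 1/(l((-3 - 5)*(-5 + 6))² - 59))*66 = (-59 + 1/((1/((-3 - 5)*(-5 + 6)))² - 59))*66 = (-59 + 1/((1/(-8*1))² - 59))*66 = (-59 + 1/((1/(-8))² - 59))*66 = (-59 + 1/((-⅛)² - 59))*66 = (-59 + 1/(1/64 - 59))*66 = (-59 + 1/(-3775/64))*66 = (-59 - 64/3775)*66 = -222789/3775*66 = -14704074/3775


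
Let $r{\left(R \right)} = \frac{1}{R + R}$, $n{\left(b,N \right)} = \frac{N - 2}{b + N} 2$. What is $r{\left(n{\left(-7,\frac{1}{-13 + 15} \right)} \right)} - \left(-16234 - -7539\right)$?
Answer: $\frac{104353}{12} \approx 8696.1$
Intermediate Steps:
$n{\left(b,N \right)} = \frac{2 \left(-2 + N\right)}{N + b}$ ($n{\left(b,N \right)} = \frac{-2 + N}{N + b} 2 = \frac{2 \left(-2 + N\right)}{N + b}$)
$r{\left(R \right)} = \frac{1}{2 R}$
$r{\left(n{\left(-7,\frac{1}{-13 + 15} \right)} \right)} - \left(-16234 - -7539\right) = \frac{1}{2 \frac{2 \left(-2 + \frac{1}{-13 + 15}\right)}{\frac{1}{-13 + 15} - 7}} - \left(-16234 - -7539\right) = \frac{1}{2 \frac{2 \left(-2 + \frac{1}{2}\right)}{\frac{1}{2} - 7}} - \left(-16234 + 7539\right) = \frac{1}{2 \frac{2 \left(-2 + \frac{1}{2}\right)}{\frac{1}{2} - 7}} - -8695 = \frac{1}{2 \cdot 2 \frac{1}{- \frac{13}{2}} \left(- \frac{3}{2}\right)} + 8695 = \frac{1}{2 \cdot 2 \left(- \frac{2}{13}\right) \left(- \frac{3}{2}\right)} + 8695 = \frac{1}{2 \cdot \frac{6}{13}} + 8695 = \frac{1}{2} \cdot \frac{13}{6} + 8695 = \frac{13}{12} + 8695 = \frac{104353}{12}$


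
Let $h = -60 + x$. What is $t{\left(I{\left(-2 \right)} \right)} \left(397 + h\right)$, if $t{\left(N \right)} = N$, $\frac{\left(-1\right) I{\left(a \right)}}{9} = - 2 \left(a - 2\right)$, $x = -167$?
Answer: $-12240$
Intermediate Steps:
$h = -227$ ($h = -60 - 167 = -227$)
$I{\left(a \right)} = -36 + 18 a$ ($I{\left(a \right)} = - 9 \left(- 2 \left(a - 2\right)\right) = - 9 \left(- 2 \left(-2 + a\right)\right) = - 9 \left(4 - 2 a\right) = -36 + 18 a$)
$t{\left(I{\left(-2 \right)} \right)} \left(397 + h\right) = \left(-36 + 18 \left(-2\right)\right) \left(397 - 227\right) = \left(-36 - 36\right) 170 = \left(-72\right) 170 = -12240$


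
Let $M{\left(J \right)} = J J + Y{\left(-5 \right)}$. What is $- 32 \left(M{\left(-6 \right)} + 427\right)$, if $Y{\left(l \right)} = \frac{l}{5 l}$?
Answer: $- \frac{74112}{5} \approx -14822.0$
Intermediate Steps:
$Y{\left(l \right)} = \frac{1}{5}$ ($Y{\left(l \right)} = l \frac{1}{5 l} = \frac{1}{5}$)
$M{\left(J \right)} = \frac{1}{5} + J^{2}$ ($M{\left(J \right)} = J J + \frac{1}{5} = J^{2} + \frac{1}{5} = \frac{1}{5} + J^{2}$)
$- 32 \left(M{\left(-6 \right)} + 427\right) = - 32 \left(\left(\frac{1}{5} + \left(-6\right)^{2}\right) + 427\right) = - 32 \left(\left(\frac{1}{5} + 36\right) + 427\right) = - 32 \left(\frac{181}{5} + 427\right) = \left(-32\right) \frac{2316}{5} = - \frac{74112}{5}$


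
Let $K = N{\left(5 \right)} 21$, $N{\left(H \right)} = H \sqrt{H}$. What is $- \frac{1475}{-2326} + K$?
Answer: $\frac{1475}{2326} + 105 \sqrt{5} \approx 235.42$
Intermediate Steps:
$N{\left(H \right)} = H^{\frac{3}{2}}$
$K = 105 \sqrt{5}$ ($K = 5^{\frac{3}{2}} \cdot 21 = 5 \sqrt{5} \cdot 21 = 105 \sqrt{5} \approx 234.79$)
$- \frac{1475}{-2326} + K = - \frac{1475}{-2326} + 105 \sqrt{5} = \left(-1475\right) \left(- \frac{1}{2326}\right) + 105 \sqrt{5} = \frac{1475}{2326} + 105 \sqrt{5}$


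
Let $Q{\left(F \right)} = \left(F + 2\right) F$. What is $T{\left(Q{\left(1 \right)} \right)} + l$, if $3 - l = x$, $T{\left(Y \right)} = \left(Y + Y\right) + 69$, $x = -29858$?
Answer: $29936$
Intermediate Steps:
$Q{\left(F \right)} = F \left(2 + F\right)$ ($Q{\left(F \right)} = \left(2 + F\right) F = F \left(2 + F\right)$)
$T{\left(Y \right)} = 69 + 2 Y$ ($T{\left(Y \right)} = 2 Y + 69 = 69 + 2 Y$)
$l = 29861$ ($l = 3 - -29858 = 3 + 29858 = 29861$)
$T{\left(Q{\left(1 \right)} \right)} + l = \left(69 + 2 \cdot 1 \left(2 + 1\right)\right) + 29861 = \left(69 + 2 \cdot 1 \cdot 3\right) + 29861 = \left(69 + 2 \cdot 3\right) + 29861 = \left(69 + 6\right) + 29861 = 75 + 29861 = 29936$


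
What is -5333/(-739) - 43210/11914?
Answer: 15802586/4402223 ≈ 3.5897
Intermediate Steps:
-5333/(-739) - 43210/11914 = -5333*(-1/739) - 43210*1/11914 = 5333/739 - 21605/5957 = 15802586/4402223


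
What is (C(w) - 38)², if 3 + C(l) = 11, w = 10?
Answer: 900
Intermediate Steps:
C(l) = 8 (C(l) = -3 + 11 = 8)
(C(w) - 38)² = (8 - 38)² = (-30)² = 900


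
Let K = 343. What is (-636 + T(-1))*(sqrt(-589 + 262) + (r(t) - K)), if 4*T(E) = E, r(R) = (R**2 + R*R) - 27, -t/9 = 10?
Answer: -20143675/2 - 2545*I*sqrt(327)/4 ≈ -1.0072e+7 - 11505.0*I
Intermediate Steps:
t = -90 (t = -9*10 = -90)
r(R) = -27 + 2*R**2 (r(R) = (R**2 + R**2) - 27 = 2*R**2 - 27 = -27 + 2*R**2)
T(E) = E/4
(-636 + T(-1))*(sqrt(-589 + 262) + (r(t) - K)) = (-636 + (1/4)*(-1))*(sqrt(-589 + 262) + ((-27 + 2*(-90)**2) - 1*343)) = (-636 - 1/4)*(sqrt(-327) + ((-27 + 2*8100) - 343)) = -2545*(I*sqrt(327) + ((-27 + 16200) - 343))/4 = -2545*(I*sqrt(327) + (16173 - 343))/4 = -2545*(I*sqrt(327) + 15830)/4 = -2545*(15830 + I*sqrt(327))/4 = -20143675/2 - 2545*I*sqrt(327)/4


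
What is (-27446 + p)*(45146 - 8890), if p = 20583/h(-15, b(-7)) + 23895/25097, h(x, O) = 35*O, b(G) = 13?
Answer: -11343854702295104/11419135 ≈ -9.9341e+8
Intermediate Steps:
p = 527443776/11419135 (p = 20583/((35*13)) + 23895/25097 = 20583/455 + 23895*(1/25097) = 20583*(1/455) + 23895/25097 = 20583/455 + 23895/25097 = 527443776/11419135 ≈ 46.189)
(-27446 + p)*(45146 - 8890) = (-27446 + 527443776/11419135)*(45146 - 8890) = -312882135434/11419135*36256 = -11343854702295104/11419135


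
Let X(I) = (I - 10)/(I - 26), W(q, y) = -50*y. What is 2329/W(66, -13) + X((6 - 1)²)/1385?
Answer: 643183/180050 ≈ 3.5722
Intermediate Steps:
X(I) = (-10 + I)/(-26 + I)
2329/W(66, -13) + X((6 - 1)²)/1385 = 2329/((-50*(-13))) + ((-10 + (6 - 1)²)/(-26 + (6 - 1)²))/1385 = 2329/650 + ((-10 + 5²)/(-26 + 5²))*(1/1385) = 2329*(1/650) + ((-10 + 25)/(-26 + 25))*(1/1385) = 2329/650 + (15/(-1))*(1/1385) = 2329/650 - 1*15*(1/1385) = 2329/650 - 15*1/1385 = 2329/650 - 3/277 = 643183/180050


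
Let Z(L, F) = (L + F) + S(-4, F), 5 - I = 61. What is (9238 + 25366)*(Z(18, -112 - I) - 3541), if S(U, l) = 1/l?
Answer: -1733876675/14 ≈ -1.2385e+8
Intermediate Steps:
I = -56 (I = 5 - 1*61 = 5 - 61 = -56)
Z(L, F) = F + L + 1/F (Z(L, F) = (L + F) + 1/F = (F + L) + 1/F = F + L + 1/F)
(9238 + 25366)*(Z(18, -112 - I) - 3541) = (9238 + 25366)*(((-112 - 1*(-56)) + 18 + 1/(-112 - 1*(-56))) - 3541) = 34604*(((-112 + 56) + 18 + 1/(-112 + 56)) - 3541) = 34604*((-56 + 18 + 1/(-56)) - 3541) = 34604*((-56 + 18 - 1/56) - 3541) = 34604*(-2129/56 - 3541) = 34604*(-200425/56) = -1733876675/14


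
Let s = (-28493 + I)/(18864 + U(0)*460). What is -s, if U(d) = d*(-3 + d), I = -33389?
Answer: 30941/9432 ≈ 3.2804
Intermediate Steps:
s = -30941/9432 (s = (-28493 - 33389)/(18864 + (0*(-3 + 0))*460) = -61882/(18864 + (0*(-3))*460) = -61882/(18864 + 0*460) = -61882/(18864 + 0) = -61882/18864 = -61882*1/18864 = -30941/9432 ≈ -3.2804)
-s = -1*(-30941/9432) = 30941/9432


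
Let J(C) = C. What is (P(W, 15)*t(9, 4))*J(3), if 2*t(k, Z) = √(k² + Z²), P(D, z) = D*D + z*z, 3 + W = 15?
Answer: 1107*√97/2 ≈ 5451.3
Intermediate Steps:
W = 12 (W = -3 + 15 = 12)
P(D, z) = D² + z²
t(k, Z) = √(Z² + k²)/2 (t(k, Z) = √(k² + Z²)/2 = √(Z² + k²)/2)
(P(W, 15)*t(9, 4))*J(3) = ((12² + 15²)*(√(4² + 9²)/2))*3 = ((144 + 225)*(√(16 + 81)/2))*3 = (369*(√97/2))*3 = (369*√97/2)*3 = 1107*√97/2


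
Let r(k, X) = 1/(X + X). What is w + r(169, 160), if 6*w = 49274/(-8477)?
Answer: -7858409/8137920 ≈ -0.96565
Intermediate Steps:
r(k, X) = 1/(2*X)
w = -24637/25431 (w = (49274/(-8477))/6 = (49274*(-1/8477))/6 = (1/6)*(-49274/8477) = -24637/25431 ≈ -0.96878)
w + r(169, 160) = -24637/25431 + (1/2)/160 = -24637/25431 + (1/2)*(1/160) = -24637/25431 + 1/320 = -7858409/8137920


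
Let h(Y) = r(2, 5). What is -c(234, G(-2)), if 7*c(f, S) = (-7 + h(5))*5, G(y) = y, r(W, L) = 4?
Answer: 15/7 ≈ 2.1429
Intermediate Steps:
h(Y) = 4
c(f, S) = -15/7 (c(f, S) = ((-7 + 4)*5)/7 = (-3*5)/7 = (⅐)*(-15) = -15/7)
-c(234, G(-2)) = -1*(-15/7) = 15/7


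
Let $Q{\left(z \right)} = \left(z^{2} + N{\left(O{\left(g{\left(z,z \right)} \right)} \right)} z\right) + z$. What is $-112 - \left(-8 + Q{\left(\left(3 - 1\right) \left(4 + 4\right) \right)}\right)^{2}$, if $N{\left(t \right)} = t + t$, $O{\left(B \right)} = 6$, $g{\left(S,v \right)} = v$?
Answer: $-208048$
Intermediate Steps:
$N{\left(t \right)} = 2 t$
$Q{\left(z \right)} = z^{2} + 13 z$ ($Q{\left(z \right)} = \left(z^{2} + 2 \cdot 6 z\right) + z = \left(z^{2} + 12 z\right) + z = z^{2} + 13 z$)
$-112 - \left(-8 + Q{\left(\left(3 - 1\right) \left(4 + 4\right) \right)}\right)^{2} = -112 - \left(-8 + \left(3 - 1\right) \left(4 + 4\right) \left(13 + \left(3 - 1\right) \left(4 + 4\right)\right)\right)^{2} = -112 - \left(-8 + 2 \cdot 8 \left(13 + 2 \cdot 8\right)\right)^{2} = -112 - \left(-8 + 16 \left(13 + 16\right)\right)^{2} = -112 - \left(-8 + 16 \cdot 29\right)^{2} = -112 - \left(-8 + 464\right)^{2} = -112 - 456^{2} = -112 - 207936 = -208048$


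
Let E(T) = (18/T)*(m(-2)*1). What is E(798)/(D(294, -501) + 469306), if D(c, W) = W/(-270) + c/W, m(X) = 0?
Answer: 0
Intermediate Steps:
D(c, W) = -W/270 + c/W (D(c, W) = W*(-1/270) + c/W = -W/270 + c/W)
E(T) = 0 (E(T) = (18/T)*(0*1) = (18/T)*0 = 0)
E(798)/(D(294, -501) + 469306) = 0/((-1/270*(-501) + 294/(-501)) + 469306) = 0/((167/90 + 294*(-1/501)) + 469306) = 0/((167/90 - 98/167) + 469306) = 0/(19069/15030 + 469306) = 0/(7053688249/15030) = 0*(15030/7053688249) = 0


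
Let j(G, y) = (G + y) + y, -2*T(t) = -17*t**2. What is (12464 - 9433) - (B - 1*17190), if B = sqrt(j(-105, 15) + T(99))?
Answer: 20221 - sqrt(332934)/2 ≈ 19933.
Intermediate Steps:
T(t) = 17*t**2/2 (T(t) = -(-17)*t**2/2 = 17*t**2/2)
j(G, y) = G + 2*y
B = sqrt(332934)/2 (B = sqrt((-105 + 2*15) + (17/2)*99**2) = sqrt((-105 + 30) + (17/2)*9801) = sqrt(-75 + 166617/2) = sqrt(166467/2) = sqrt(332934)/2 ≈ 288.50)
(12464 - 9433) - (B - 1*17190) = (12464 - 9433) - (sqrt(332934)/2 - 1*17190) = 3031 - (sqrt(332934)/2 - 17190) = 3031 - (-17190 + sqrt(332934)/2) = 3031 + (17190 - sqrt(332934)/2) = 20221 - sqrt(332934)/2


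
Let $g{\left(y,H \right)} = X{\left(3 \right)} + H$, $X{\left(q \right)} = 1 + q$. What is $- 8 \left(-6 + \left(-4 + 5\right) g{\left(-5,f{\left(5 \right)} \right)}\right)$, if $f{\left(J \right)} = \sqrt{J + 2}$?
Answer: $16 - 8 \sqrt{7} \approx -5.166$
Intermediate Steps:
$f{\left(J \right)} = \sqrt{2 + J}$
$g{\left(y,H \right)} = 4 + H$ ($g{\left(y,H \right)} = \left(1 + 3\right) + H = 4 + H$)
$- 8 \left(-6 + \left(-4 + 5\right) g{\left(-5,f{\left(5 \right)} \right)}\right) = - 8 \left(-6 + \left(-4 + 5\right) \left(4 + \sqrt{2 + 5}\right)\right) = - 8 \left(-6 + 1 \left(4 + \sqrt{7}\right)\right) = - 8 \left(-6 + \left(4 + \sqrt{7}\right)\right) = - 8 \left(-2 + \sqrt{7}\right) = 16 - 8 \sqrt{7}$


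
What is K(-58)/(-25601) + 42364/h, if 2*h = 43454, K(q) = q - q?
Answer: 42364/21727 ≈ 1.9498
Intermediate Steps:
K(q) = 0
h = 21727 (h = (1/2)*43454 = 21727)
K(-58)/(-25601) + 42364/h = 0/(-25601) + 42364/21727 = 0*(-1/25601) + 42364*(1/21727) = 0 + 42364/21727 = 42364/21727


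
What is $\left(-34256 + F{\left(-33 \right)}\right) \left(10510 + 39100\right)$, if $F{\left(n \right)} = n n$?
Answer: $-1645414870$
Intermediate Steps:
$F{\left(n \right)} = n^{2}$
$\left(-34256 + F{\left(-33 \right)}\right) \left(10510 + 39100\right) = \left(-34256 + \left(-33\right)^{2}\right) \left(10510 + 39100\right) = \left(-34256 + 1089\right) 49610 = \left(-33167\right) 49610 = -1645414870$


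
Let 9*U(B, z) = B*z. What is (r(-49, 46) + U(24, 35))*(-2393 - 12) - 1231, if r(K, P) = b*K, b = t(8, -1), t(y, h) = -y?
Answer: -3505373/3 ≈ -1.1685e+6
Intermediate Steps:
b = -8 (b = -1*8 = -8)
r(K, P) = -8*K
U(B, z) = B*z/9 (U(B, z) = (B*z)/9 = B*z/9)
(r(-49, 46) + U(24, 35))*(-2393 - 12) - 1231 = (-8*(-49) + (⅑)*24*35)*(-2393 - 12) - 1231 = (392 + 280/3)*(-2405) - 1231 = (1456/3)*(-2405) - 1231 = -3501680/3 - 1231 = -3505373/3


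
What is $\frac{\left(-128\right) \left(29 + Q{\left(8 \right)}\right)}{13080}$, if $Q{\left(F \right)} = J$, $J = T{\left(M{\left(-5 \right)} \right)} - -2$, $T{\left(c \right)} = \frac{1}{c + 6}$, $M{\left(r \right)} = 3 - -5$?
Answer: $- \frac{232}{763} \approx -0.30406$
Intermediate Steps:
$M{\left(r \right)} = 8$ ($M{\left(r \right)} = 3 + 5 = 8$)
$T{\left(c \right)} = \frac{1}{6 + c}$
$J = \frac{29}{14}$ ($J = \frac{1}{6 + 8} - -2 = \frac{1}{14} + 2 = \frac{29}{14} \approx 2.0714$)
$Q{\left(F \right)} = \frac{29}{14}$
$\frac{\left(-128\right) \left(29 + Q{\left(8 \right)}\right)}{13080} = \frac{\left(-128\right) \left(29 + \frac{29}{14}\right)}{13080} = \left(-128\right) \frac{435}{14} \cdot \frac{1}{13080} = \left(- \frac{27840}{7}\right) \frac{1}{13080} = - \frac{232}{763}$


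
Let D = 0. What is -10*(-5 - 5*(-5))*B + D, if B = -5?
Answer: 1000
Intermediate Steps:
-10*(-5 - 5*(-5))*B + D = -10*(-5 - 5*(-5))*(-5) + 0 = -10*(-5 + 25)*(-5) + 0 = -200*(-5) + 0 = -10*(-100) + 0 = 1000 + 0 = 1000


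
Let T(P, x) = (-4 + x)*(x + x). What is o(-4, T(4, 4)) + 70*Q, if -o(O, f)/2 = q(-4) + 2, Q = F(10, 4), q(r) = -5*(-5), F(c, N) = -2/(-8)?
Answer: -73/2 ≈ -36.500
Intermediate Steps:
F(c, N) = 1/4 (F(c, N) = -2*(-1/8) = 1/4)
q(r) = 25
Q = 1/4 ≈ 0.25000
T(P, x) = 2*x*(-4 + x) (T(P, x) = (-4 + x)*(2*x) = 2*x*(-4 + x))
o(O, f) = -54 (o(O, f) = -2*(25 + 2) = -2*27 = -54)
o(-4, T(4, 4)) + 70*Q = -54 + 70*(1/4) = -54 + 35/2 = -73/2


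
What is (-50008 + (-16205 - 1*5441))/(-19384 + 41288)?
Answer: -35827/10952 ≈ -3.2713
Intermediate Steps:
(-50008 + (-16205 - 1*5441))/(-19384 + 41288) = (-50008 + (-16205 - 5441))/21904 = (-50008 - 21646)*(1/21904) = -71654*1/21904 = -35827/10952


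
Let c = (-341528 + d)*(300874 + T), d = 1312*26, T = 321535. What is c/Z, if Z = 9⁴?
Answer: -63779495048/2187 ≈ -2.9163e+7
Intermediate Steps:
Z = 6561
d = 34112
c = -191338485144 (c = (-341528 + 34112)*(300874 + 321535) = -307416*622409 = -191338485144)
c/Z = -191338485144/6561 = -191338485144*1/6561 = -63779495048/2187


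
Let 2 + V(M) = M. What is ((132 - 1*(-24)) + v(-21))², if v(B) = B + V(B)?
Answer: 12544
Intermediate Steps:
V(M) = -2 + M
v(B) = -2 + 2*B (v(B) = B + (-2 + B) = -2 + 2*B)
((132 - 1*(-24)) + v(-21))² = ((132 - 1*(-24)) + (-2 + 2*(-21)))² = ((132 + 24) + (-2 - 42))² = (156 - 44)² = 112² = 12544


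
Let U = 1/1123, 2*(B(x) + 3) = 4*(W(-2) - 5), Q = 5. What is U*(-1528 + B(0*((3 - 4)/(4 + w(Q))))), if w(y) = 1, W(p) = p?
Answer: -1545/1123 ≈ -1.3758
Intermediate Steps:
B(x) = -17 (B(x) = -3 + (4*(-2 - 5))/2 = -3 + (4*(-7))/2 = -3 + (1/2)*(-28) = -3 - 14 = -17)
U = 1/1123 ≈ 0.00089047
U*(-1528 + B(0*((3 - 4)/(4 + w(Q))))) = (-1528 - 17)/1123 = (1/1123)*(-1545) = -1545/1123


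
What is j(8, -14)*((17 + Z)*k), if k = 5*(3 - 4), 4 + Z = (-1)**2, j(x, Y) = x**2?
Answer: -4480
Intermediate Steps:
Z = -3 (Z = -4 + (-1)**2 = -4 + 1 = -3)
k = -5 (k = 5*(-1) = -5)
j(8, -14)*((17 + Z)*k) = 8**2*((17 - 3)*(-5)) = 64*(14*(-5)) = 64*(-70) = -4480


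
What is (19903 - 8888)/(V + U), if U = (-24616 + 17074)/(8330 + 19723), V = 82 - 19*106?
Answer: -34333755/6022882 ≈ -5.7006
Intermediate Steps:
V = -1932 (V = 82 - 2014 = -1932)
U = -838/3117 (U = -7542/28053 = -7542*1/28053 = -838/3117 ≈ -0.26885)
(19903 - 8888)/(V + U) = (19903 - 8888)/(-1932 - 838/3117) = 11015/(-6022882/3117) = 11015*(-3117/6022882) = -34333755/6022882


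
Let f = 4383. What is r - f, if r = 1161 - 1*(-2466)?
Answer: -756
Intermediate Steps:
r = 3627 (r = 1161 + 2466 = 3627)
r - f = 3627 - 1*4383 = 3627 - 4383 = -756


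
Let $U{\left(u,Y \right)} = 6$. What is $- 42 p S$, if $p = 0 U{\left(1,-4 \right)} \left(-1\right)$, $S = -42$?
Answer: $0$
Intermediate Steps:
$p = 0$ ($p = 0 \cdot 6 \left(-1\right) = 0 \left(-1\right) = 0$)
$- 42 p S = \left(-42\right) 0 \left(-42\right) = 0 \left(-42\right) = 0$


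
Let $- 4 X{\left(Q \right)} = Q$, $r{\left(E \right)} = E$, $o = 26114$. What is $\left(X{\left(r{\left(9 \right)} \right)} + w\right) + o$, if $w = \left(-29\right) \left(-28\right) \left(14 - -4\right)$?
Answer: $\frac{162911}{4} \approx 40728.0$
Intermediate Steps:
$w = 14616$ ($w = 812 \left(14 + 4\right) = 812 \cdot 18 = 14616$)
$X{\left(Q \right)} = - \frac{Q}{4}$
$\left(X{\left(r{\left(9 \right)} \right)} + w\right) + o = \left(\left(- \frac{1}{4}\right) 9 + 14616\right) + 26114 = \left(- \frac{9}{4} + 14616\right) + 26114 = \frac{58455}{4} + 26114 = \frac{162911}{4}$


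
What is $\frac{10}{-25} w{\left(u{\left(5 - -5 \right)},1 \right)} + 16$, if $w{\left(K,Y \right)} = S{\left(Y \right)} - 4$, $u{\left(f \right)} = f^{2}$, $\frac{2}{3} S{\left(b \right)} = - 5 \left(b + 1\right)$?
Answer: $\frac{118}{5} \approx 23.6$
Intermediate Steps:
$S{\left(b \right)} = - \frac{15}{2} - \frac{15 b}{2}$ ($S{\left(b \right)} = \frac{3 \left(- 5 \left(b + 1\right)\right)}{2} = \frac{3 \left(- 5 \left(1 + b\right)\right)}{2} = \frac{3 \left(-5 - 5 b\right)}{2} = - \frac{15}{2} - \frac{15 b}{2}$)
$w{\left(K,Y \right)} = - \frac{23}{2} - \frac{15 Y}{2}$ ($w{\left(K,Y \right)} = \left(- \frac{15}{2} - \frac{15 Y}{2}\right) - 4 = - \frac{23}{2} - \frac{15 Y}{2}$)
$\frac{10}{-25} w{\left(u{\left(5 - -5 \right)},1 \right)} + 16 = \frac{10}{-25} \left(- \frac{23}{2} - \frac{15}{2}\right) + 16 = 10 \left(- \frac{1}{25}\right) \left(- \frac{23}{2} - \frac{15}{2}\right) + 16 = \left(- \frac{2}{5}\right) \left(-19\right) + 16 = \frac{38}{5} + 16 = \frac{118}{5}$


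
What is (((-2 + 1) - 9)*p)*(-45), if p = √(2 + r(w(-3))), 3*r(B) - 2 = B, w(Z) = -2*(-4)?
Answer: 600*√3 ≈ 1039.2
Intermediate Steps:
w(Z) = 8
r(B) = ⅔ + B/3
p = 4*√3/3 (p = √(2 + (⅔ + (⅓)*8)) = √(2 + (⅔ + 8/3)) = √(2 + 10/3) = √(16/3) = 4*√3/3 ≈ 2.3094)
(((-2 + 1) - 9)*p)*(-45) = (((-2 + 1) - 9)*(4*√3/3))*(-45) = ((-1 - 9)*(4*√3/3))*(-45) = -40*√3/3*(-45) = 600*√3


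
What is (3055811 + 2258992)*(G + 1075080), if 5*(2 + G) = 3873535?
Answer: 9831242867355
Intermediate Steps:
G = 774705 (G = -2 + (⅕)*3873535 = -2 + 774707 = 774705)
(3055811 + 2258992)*(G + 1075080) = (3055811 + 2258992)*(774705 + 1075080) = 5314803*1849785 = 9831242867355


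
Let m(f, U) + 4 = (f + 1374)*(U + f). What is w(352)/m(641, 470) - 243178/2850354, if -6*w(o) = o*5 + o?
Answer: -20976785741/245422166769 ≈ -0.085472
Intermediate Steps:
m(f, U) = -4 + (1374 + f)*(U + f) (m(f, U) = -4 + (f + 1374)*(U + f) = -4 + (1374 + f)*(U + f))
w(o) = -o (w(o) = -(o*5 + o)/6 = -(5*o + o)/6 = -o)
w(352)/m(641, 470) - 243178/2850354 = (-1*352)/(-4 + 641**2 + 1374*470 + 1374*641 + 470*641) - 243178/2850354 = -352/(-4 + 410881 + 645780 + 880734 + 301270) - 243178*1/2850354 = -352/2238661 - 9353/109629 = -20976785741/245422166769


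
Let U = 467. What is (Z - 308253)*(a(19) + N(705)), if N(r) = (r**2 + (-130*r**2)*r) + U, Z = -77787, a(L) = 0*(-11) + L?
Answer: 17584833757003560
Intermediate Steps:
a(L) = L (a(L) = 0 + L = L)
N(r) = 467 + r**2 - 130*r**3 (N(r) = (r**2 + (-130*r**2)*r) + 467 = (r**2 - 130*r**3) + 467 = 467 + r**2 - 130*r**3)
(Z - 308253)*(a(19) + N(705)) = (-77787 - 308253)*(19 + (467 + 705**2 - 130*705**3)) = -386040*(19 + (467 + 497025 - 130*350402625)) = -386040*(19 + (467 + 497025 - 45552341250)) = -386040*(19 - 45551843758) = -386040*(-45551843739) = 17584833757003560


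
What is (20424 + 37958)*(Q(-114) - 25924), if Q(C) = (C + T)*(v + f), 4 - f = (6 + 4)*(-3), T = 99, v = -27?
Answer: -1519625078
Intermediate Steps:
f = 34 (f = 4 - (6 + 4)*(-3) = 4 - 10*(-3) = 4 - 1*(-30) = 4 + 30 = 34)
Q(C) = 693 + 7*C (Q(C) = (C + 99)*(-27 + 34) = (99 + C)*7 = 693 + 7*C)
(20424 + 37958)*(Q(-114) - 25924) = (20424 + 37958)*((693 + 7*(-114)) - 25924) = 58382*((693 - 798) - 25924) = 58382*(-105 - 25924) = 58382*(-26029) = -1519625078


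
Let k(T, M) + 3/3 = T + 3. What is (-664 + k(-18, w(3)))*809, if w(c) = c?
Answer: -550120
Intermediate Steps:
k(T, M) = 2 + T (k(T, M) = -1 + (T + 3) = -1 + (3 + T) = 2 + T)
(-664 + k(-18, w(3)))*809 = (-664 + (2 - 18))*809 = (-664 - 16)*809 = -680*809 = -550120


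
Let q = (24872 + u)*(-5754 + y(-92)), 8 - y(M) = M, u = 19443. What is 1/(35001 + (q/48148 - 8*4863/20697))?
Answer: 166086526/4948585898899 ≈ 3.3562e-5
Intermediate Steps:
y(M) = 8 - M
q = -250557010 (q = (24872 + 19443)*(-5754 + (8 - 1*(-92))) = 44315*(-5754 + (8 + 92)) = 44315*(-5754 + 100) = 44315*(-5654) = -250557010)
1/(35001 + (q/48148 - 8*4863/20697)) = 1/(35001 + (-250557010/48148 - 8*4863/20697)) = 1/(35001 + (-250557010*1/48148 - 38904*1/20697)) = 1/(35001 + (-125278505/24074 - 12968/6899)) = 1/(35001 - 864608597627/166086526) = 1/(4948585898899/166086526) = 166086526/4948585898899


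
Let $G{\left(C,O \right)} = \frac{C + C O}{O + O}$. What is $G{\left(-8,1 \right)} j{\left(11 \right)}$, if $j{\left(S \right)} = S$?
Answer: $-88$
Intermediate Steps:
$G{\left(C,O \right)} = \frac{C + C O}{2 O}$
$G{\left(-8,1 \right)} j{\left(11 \right)} = \frac{1}{2} \left(-8\right) 1^{-1} \left(1 + 1\right) 11 = \frac{1}{2} \left(-8\right) 1 \cdot 2 \cdot 11 = \left(-8\right) 11 = -88$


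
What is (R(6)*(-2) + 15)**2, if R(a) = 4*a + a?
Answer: 2025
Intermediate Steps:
R(a) = 5*a
(R(6)*(-2) + 15)**2 = ((5*6)*(-2) + 15)**2 = (30*(-2) + 15)**2 = (-60 + 15)**2 = (-45)**2 = 2025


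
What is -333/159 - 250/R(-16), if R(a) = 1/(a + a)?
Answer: 423889/53 ≈ 7997.9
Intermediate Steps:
R(a) = 1/(2*a)
-333/159 - 250/R(-16) = -333/159 - 250/((½)/(-16)) = -333*1/159 - 250/((½)*(-1/16)) = -111/53 - 250/(-1/32) = -111/53 - 250*(-32) = -111/53 + 8000 = 423889/53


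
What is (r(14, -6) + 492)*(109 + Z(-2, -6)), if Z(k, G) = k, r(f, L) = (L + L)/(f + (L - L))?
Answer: 367866/7 ≈ 52552.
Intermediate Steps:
r(f, L) = 2*L/f (r(f, L) = (2*L)/(f + 0) = (2*L)/f = 2*L/f)
(r(14, -6) + 492)*(109 + Z(-2, -6)) = (2*(-6)/14 + 492)*(109 - 2) = (2*(-6)*(1/14) + 492)*107 = (-6/7 + 492)*107 = (3438/7)*107 = 367866/7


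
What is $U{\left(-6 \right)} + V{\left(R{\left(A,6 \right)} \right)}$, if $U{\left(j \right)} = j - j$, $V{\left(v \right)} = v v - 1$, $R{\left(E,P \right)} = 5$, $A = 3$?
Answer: $24$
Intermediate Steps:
$V{\left(v \right)} = -1 + v^{2}$ ($V{\left(v \right)} = v^{2} - 1 = -1 + v^{2}$)
$U{\left(j \right)} = 0$
$U{\left(-6 \right)} + V{\left(R{\left(A,6 \right)} \right)} = 0 - \left(1 - 5^{2}\right) = 0 + \left(-1 + 25\right) = 0 + 24 = 24$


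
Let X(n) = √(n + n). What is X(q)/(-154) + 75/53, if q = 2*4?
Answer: 5669/4081 ≈ 1.3891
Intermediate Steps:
q = 8
X(n) = √2*√n (X(n) = √(2*n) = √2*√n)
X(q)/(-154) + 75/53 = (√2*√8)/(-154) + 75/53 = (√2*(2*√2))*(-1/154) + 75*(1/53) = 4*(-1/154) + 75/53 = -2/77 + 75/53 = 5669/4081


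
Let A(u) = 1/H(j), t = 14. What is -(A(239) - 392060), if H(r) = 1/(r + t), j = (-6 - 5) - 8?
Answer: 392065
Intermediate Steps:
j = -19 (j = -11 - 8 = -19)
H(r) = 1/(14 + r) (H(r) = 1/(r + 14) = 1/(14 + r))
A(u) = -5 (A(u) = 1/(1/(14 - 19)) = 1/(1/(-5)) = 1/(-1/5) = -5)
-(A(239) - 392060) = -(-5 - 392060) = -1*(-392065) = 392065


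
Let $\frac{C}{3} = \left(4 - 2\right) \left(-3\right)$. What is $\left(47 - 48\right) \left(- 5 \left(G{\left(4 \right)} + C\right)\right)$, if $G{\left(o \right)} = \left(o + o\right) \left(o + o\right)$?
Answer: $230$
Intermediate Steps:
$G{\left(o \right)} = 4 o^{2}$ ($G{\left(o \right)} = 2 o 2 o = 4 o^{2}$)
$C = -18$ ($C = 3 \left(4 - 2\right) \left(-3\right) = 3 \cdot 2 \left(-3\right) = 3 \left(-6\right) = -18$)
$\left(47 - 48\right) \left(- 5 \left(G{\left(4 \right)} + C\right)\right) = \left(47 - 48\right) \left(- 5 \left(4 \cdot 4^{2} - 18\right)\right) = - \left(-5\right) \left(4 \cdot 16 - 18\right) = - \left(-5\right) \left(64 - 18\right) = - \left(-5\right) 46 = \left(-1\right) \left(-230\right) = 230$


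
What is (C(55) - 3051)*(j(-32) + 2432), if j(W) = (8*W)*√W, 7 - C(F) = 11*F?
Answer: -8874368 + 3736576*I*√2 ≈ -8.8744e+6 + 5.2843e+6*I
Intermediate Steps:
C(F) = 7 - 11*F
j(W) = 8*W^(3/2)
(C(55) - 3051)*(j(-32) + 2432) = ((7 - 11*55) - 3051)*(8*(-32)^(3/2) + 2432) = ((7 - 605) - 3051)*(8*(-128*I*√2) + 2432) = (-598 - 3051)*(-1024*I*√2 + 2432) = -3649*(2432 - 1024*I*√2) = -8874368 + 3736576*I*√2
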